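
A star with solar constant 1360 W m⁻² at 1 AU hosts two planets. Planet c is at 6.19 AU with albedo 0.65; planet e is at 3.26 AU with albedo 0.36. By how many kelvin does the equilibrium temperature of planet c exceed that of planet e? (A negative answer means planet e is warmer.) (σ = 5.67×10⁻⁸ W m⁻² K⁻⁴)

T_eq = [S₀(1−A)/(4σd²)]^(1/4), so T ∝ (1−A)^(1/4) / √d.
T₁ = [1360×0.35/(4×5.67×10⁻⁸×6.19²)]^(1/4) = 86.03 K.
T₂ = [1360×0.64/(4×5.67×10⁻⁸×3.26²)]^(1/4) = 137.85 K.

ΔT ≈ -51.8 K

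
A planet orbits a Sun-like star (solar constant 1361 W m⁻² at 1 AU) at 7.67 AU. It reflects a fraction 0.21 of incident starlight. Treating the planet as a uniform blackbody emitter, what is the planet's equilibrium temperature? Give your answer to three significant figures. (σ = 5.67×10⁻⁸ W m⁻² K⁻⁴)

T_eq ≈ 94.7 K

Flux at 7.67 AU: S = 1361/7.67² = 23.1 W m⁻².
Energy balance: absorbed = emitted ⇒ πR²·S(1−A) = 4πR²·σT_eq⁴, so T_eq⁴ = S(1−A)/(4σ).
T_eq = [23.1 × 0.79 / (4 × 5.67×10⁻⁸)]^(1/4) = (8.06×10⁷)^(1/4) = 94.7 K.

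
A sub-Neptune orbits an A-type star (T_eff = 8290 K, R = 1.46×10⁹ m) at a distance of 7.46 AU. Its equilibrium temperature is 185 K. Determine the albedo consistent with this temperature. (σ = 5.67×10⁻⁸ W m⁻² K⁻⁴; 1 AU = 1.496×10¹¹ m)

A ≈ 0.42

d = 7.46 AU = 1.12×10¹² m.
L = 4πR_⋆²σT_⋆⁴ = 4π(1.46×10⁹)² × 5.67×10⁻⁸ × (8290)⁴ = 7.17×10²⁷ W.
S = L/(4πd²) = 458 W m⁻².
From T_eq⁴ = S(1−A)/(4σ): 1−A = 4σT_eq⁴/S.
1−A = 4 × 5.67×10⁻⁸ × (185)⁴ / 458 = 0.580.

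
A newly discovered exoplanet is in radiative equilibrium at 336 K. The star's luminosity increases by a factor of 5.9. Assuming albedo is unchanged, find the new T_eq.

T_eq ≈ 524 K

T_eq ∝ L^(1/4) · d^(−1/2).
T′ = 336 × 5.9^(1/4) = 524 K.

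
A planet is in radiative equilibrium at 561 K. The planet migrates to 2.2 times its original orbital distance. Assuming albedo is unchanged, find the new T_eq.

T_eq ∝ L^(1/4) · d^(−1/2).
T′ = 561 / 2.2^(1/2) = 378 K.

T_eq ≈ 378 K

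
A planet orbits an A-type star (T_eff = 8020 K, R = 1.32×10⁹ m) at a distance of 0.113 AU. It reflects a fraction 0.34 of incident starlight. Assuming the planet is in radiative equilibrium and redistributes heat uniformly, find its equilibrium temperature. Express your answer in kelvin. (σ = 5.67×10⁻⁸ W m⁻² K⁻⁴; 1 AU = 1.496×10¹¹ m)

d = 0.113 AU = 1.69×10¹⁰ m.
L = 4πR_⋆²σT_⋆⁴ = 4π(1.32×10⁹)² × 5.67×10⁻⁸ × (8020)⁴ = 5.14×10²⁷ W.
S = L/(4πd²) = 1.43×10⁶ W m⁻².
Energy balance: absorbed = emitted ⇒ πR²·S(1−A) = 4πR²·σT_eq⁴, so T_eq⁴ = S(1−A)/(4σ).
T_eq = [1.43×10⁶ × 0.66 / (4 × 5.67×10⁻⁸)]^(1/4) = (4.16×10¹²)^(1/4) = 1430 K.

T_eq ≈ 1430 K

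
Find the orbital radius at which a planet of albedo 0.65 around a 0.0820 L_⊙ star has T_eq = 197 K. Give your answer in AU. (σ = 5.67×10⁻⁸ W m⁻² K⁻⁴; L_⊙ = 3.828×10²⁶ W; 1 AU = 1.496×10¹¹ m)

d ≈ 0.338 AU

L = 0.0820 × 3.828×10²⁶ = 3.14×10²⁵ W.
From T_eq⁴ = L(1−A)/(16πσd²): d = √[L(1−A)/(16πσT_eq⁴)].
d = √[3.14×10²⁵ × 0.35 / (16π × 5.67×10⁻⁸ × (197)⁴)] = 5.06×10¹⁰ m = 0.338 AU.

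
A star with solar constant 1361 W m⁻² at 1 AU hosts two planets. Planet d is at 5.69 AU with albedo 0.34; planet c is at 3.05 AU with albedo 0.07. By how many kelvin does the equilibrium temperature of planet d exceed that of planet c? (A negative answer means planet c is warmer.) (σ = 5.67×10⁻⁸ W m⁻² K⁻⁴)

ΔT ≈ -51.3 K

T_eq = [S₀(1−A)/(4σd²)]^(1/4), so T ∝ (1−A)^(1/4) / √d.
T₁ = [1361×0.66/(4×5.67×10⁻⁸×5.69²)]^(1/4) = 105.17 K.
T₂ = [1361×0.93/(4×5.67×10⁻⁸×3.05²)]^(1/4) = 156.50 K.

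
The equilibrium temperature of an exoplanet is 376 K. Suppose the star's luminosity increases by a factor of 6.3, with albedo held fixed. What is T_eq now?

T_eq ∝ L^(1/4) · d^(−1/2).
T′ = 376 × 6.3^(1/4) = 596 K.

T_eq ≈ 596 K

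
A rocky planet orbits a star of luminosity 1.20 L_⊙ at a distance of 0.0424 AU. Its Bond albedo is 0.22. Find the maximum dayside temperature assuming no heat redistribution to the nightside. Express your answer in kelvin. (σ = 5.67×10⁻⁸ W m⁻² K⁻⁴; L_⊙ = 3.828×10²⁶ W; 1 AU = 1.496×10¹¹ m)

T_ss ≈ 1880 K

d = 0.0424 AU = 6.34×10⁹ m.
L = 1.20 × 3.828×10²⁶ = 4.59×10²⁶ W.
Flux: S = L/(4πd²) = 4.59×10²⁶/(4π×(6.34×10⁹)²) = 9.09×10⁵ W m⁻².
With no redistribution each surface element balances locally: S(1−A) = σT⁴.
T = [9.09×10⁵ × 0.78 / 5.67×10⁻⁸]^(1/4) = (1.25×10¹³)^(1/4) = 1880 K.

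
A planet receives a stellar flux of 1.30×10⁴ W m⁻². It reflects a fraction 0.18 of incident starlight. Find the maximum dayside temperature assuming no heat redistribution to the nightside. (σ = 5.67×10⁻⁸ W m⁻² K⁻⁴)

T_ss ≈ 658 K

With no redistribution each surface element balances locally: S(1−A) = σT⁴.
T = [1.30×10⁴ × 0.82 / 5.67×10⁻⁸]^(1/4) = (1.88×10¹¹)^(1/4) = 658 K.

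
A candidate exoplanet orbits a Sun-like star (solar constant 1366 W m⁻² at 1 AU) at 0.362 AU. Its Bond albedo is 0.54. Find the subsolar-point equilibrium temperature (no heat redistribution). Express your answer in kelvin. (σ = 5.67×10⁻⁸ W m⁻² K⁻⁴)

Flux at 0.362 AU: S = 1366/0.362² = 1.04×10⁴ W m⁻².
At the subsolar point the surface absorbs S(1−A) and emits σT⁴ per unit area — no factor of 4, since only the local patch is in balance.
T = [1.04×10⁴ × 0.46 / 5.67×10⁻⁸]^(1/4) = (8.46×10¹⁰)^(1/4) = 539 K.

T_ss ≈ 539 K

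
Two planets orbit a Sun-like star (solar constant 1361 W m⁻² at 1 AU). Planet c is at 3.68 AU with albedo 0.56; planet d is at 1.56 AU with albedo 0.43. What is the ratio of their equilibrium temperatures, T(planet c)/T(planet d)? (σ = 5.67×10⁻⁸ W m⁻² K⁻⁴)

T_eq = [S₀(1−A)/(4σd²)]^(1/4), so T ∝ (1−A)^(1/4) / √d.
T₁ = [1361×0.44/(4×5.67×10⁻⁸×3.68²)]^(1/4) = 118.17 K.
T₂ = [1361×0.57/(4×5.67×10⁻⁸×1.56²)]^(1/4) = 193.62 K.

T₁/T₂ ≈ 0.610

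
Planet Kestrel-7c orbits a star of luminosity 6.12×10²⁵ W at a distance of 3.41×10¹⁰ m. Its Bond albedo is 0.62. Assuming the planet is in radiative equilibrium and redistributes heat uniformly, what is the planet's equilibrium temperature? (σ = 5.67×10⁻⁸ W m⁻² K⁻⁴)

Flux: S = L/(4πd²) = 6.12×10²⁵/(4π×(3.41×10¹⁰)²) = 4190 W m⁻².
Energy balance: absorbed = emitted ⇒ πR²·S(1−A) = 4πR²·σT_eq⁴, so T_eq⁴ = S(1−A)/(4σ).
T_eq = [4190 × 0.38 / (4 × 5.67×10⁻⁸)]^(1/4) = (7.02×10⁹)^(1/4) = 289 K.

T_eq ≈ 289 K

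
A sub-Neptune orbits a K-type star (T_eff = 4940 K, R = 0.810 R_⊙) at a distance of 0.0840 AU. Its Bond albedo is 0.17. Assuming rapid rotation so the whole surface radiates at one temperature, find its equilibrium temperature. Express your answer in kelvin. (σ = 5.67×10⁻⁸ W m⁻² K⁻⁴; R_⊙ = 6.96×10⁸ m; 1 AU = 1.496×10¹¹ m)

R_⋆ = 0.810 × 6.96×10⁸ = 5.64×10⁸ m.
d = 0.0840 AU = 1.26×10¹⁰ m.
L = 4πR_⋆²σT_⋆⁴ = 4π(5.64×10⁸)² × 5.67×10⁻⁸ × (4940)⁴ = 1.35×10²⁶ W.
S = L/(4πd²) = 6.80×10⁴ W m⁻².
Energy balance: absorbed = emitted ⇒ πR²·S(1−A) = 4πR²·σT_eq⁴, so T_eq⁴ = S(1−A)/(4σ).
T_eq = [6.80×10⁴ × 0.83 / (4 × 5.67×10⁻⁸)]^(1/4) = (2.49×10¹¹)^(1/4) = 706 K.

T_eq ≈ 706 K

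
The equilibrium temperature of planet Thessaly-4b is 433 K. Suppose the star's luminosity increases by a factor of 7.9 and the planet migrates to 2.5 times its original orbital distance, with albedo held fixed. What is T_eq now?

T_eq ≈ 459 K

T_eq ∝ L^(1/4) · d^(−1/2).
T′ = 433 × 7.9^(1/4) / 2.5^(1/2) = 459 K.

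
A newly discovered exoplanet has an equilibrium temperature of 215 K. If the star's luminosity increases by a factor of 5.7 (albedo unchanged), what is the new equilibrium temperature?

T_eq ∝ L^(1/4) · d^(−1/2).
T′ = 215 × 5.7^(1/4) = 332 K.

T_eq ≈ 332 K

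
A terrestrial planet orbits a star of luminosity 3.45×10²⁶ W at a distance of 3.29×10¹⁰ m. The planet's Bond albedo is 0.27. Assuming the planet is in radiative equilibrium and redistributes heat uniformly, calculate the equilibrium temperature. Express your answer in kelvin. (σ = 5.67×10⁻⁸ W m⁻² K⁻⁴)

T_eq ≈ 535 K

Flux: S = L/(4πd²) = 3.45×10²⁶/(4π×(3.29×10¹⁰)²) = 2.54×10⁴ W m⁻².
Energy balance: absorbed = emitted ⇒ πR²·S(1−A) = 4πR²·σT_eq⁴, so T_eq⁴ = S(1−A)/(4σ).
T_eq = [2.54×10⁴ × 0.73 / (4 × 5.67×10⁻⁸)]^(1/4) = (8.16×10¹⁰)^(1/4) = 535 K.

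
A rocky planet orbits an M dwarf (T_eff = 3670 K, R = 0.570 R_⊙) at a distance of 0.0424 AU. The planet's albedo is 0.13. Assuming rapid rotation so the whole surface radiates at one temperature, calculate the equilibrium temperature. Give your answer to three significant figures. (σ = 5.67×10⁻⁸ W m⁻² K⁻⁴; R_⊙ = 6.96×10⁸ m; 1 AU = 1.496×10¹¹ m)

R_⋆ = 0.570 × 6.96×10⁸ = 3.97×10⁸ m.
d = 0.0424 AU = 6.34×10⁹ m.
L = 4πR_⋆²σT_⋆⁴ = 4π(3.97×10⁸)² × 5.67×10⁻⁸ × (3670)⁴ = 2.03×10²⁵ W.
S = L/(4πd²) = 4.02×10⁴ W m⁻².
Energy balance: absorbed = emitted ⇒ πR²·S(1−A) = 4πR²·σT_eq⁴, so T_eq⁴ = S(1−A)/(4σ).
T_eq = [4.02×10⁴ × 0.87 / (4 × 5.67×10⁻⁸)]^(1/4) = (1.54×10¹¹)^(1/4) = 627 K.

T_eq ≈ 627 K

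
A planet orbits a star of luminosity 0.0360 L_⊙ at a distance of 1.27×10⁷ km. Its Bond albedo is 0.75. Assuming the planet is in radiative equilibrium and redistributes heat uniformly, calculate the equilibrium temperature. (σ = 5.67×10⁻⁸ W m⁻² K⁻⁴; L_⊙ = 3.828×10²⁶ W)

T_eq ≈ 294 K

d = 1.27×10⁷ km = 1.27×10¹⁰ m.
L = 0.0360 × 3.828×10²⁶ = 1.38×10²⁵ W.
Flux: S = L/(4πd²) = 1.38×10²⁵/(4π×(1.27×10¹⁰)²) = 6800 W m⁻².
Energy balance: absorbed = emitted ⇒ πR²·S(1−A) = 4πR²·σT_eq⁴, so T_eq⁴ = S(1−A)/(4σ).
T_eq = [6800 × 0.25 / (4 × 5.67×10⁻⁸)]^(1/4) = (7.49×10⁹)^(1/4) = 294 K.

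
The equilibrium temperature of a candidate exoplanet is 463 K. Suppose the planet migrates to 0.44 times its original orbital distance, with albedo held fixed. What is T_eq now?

T_eq ≈ 698 K

T_eq ∝ L^(1/4) · d^(−1/2).
T′ = 463 / 0.44^(1/2) = 698 K.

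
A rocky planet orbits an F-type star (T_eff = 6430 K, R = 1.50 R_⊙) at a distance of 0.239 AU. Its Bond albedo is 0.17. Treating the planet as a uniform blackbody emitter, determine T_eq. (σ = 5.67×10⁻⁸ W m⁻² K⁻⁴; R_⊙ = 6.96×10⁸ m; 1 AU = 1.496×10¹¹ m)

T_eq ≈ 742 K

R_⋆ = 1.50 × 6.96×10⁸ = 1.04×10⁹ m.
d = 0.239 AU = 3.58×10¹⁰ m.
L = 4πR_⋆²σT_⋆⁴ = 4π(1.04×10⁹)² × 5.67×10⁻⁸ × (6430)⁴ = 1.33×10²⁷ W.
S = L/(4πd²) = 8.26×10⁴ W m⁻².
Energy balance: absorbed = emitted ⇒ πR²·S(1−A) = 4πR²·σT_eq⁴, so T_eq⁴ = S(1−A)/(4σ).
T_eq = [8.26×10⁴ × 0.83 / (4 × 5.67×10⁻⁸)]^(1/4) = (3.02×10¹¹)^(1/4) = 742 K.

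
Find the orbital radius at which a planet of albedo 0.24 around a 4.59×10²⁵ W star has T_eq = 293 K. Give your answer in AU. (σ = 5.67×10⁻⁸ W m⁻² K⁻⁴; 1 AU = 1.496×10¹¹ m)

From T_eq⁴ = L(1−A)/(16πσd²): d = √[L(1−A)/(16πσT_eq⁴)].
d = √[4.59×10²⁵ × 0.76 / (16π × 5.67×10⁻⁸ × (293)⁴)] = 4.08×10¹⁰ m = 0.272 AU.

d ≈ 0.272 AU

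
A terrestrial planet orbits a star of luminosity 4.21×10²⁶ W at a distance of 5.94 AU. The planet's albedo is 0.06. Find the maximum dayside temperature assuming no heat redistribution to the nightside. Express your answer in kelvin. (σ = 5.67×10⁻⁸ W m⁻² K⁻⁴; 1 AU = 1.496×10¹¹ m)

d = 5.94 AU = 8.89×10¹¹ m.
Flux: S = L/(4πd²) = 4.21×10²⁶/(4π×(8.89×10¹¹)²) = 42.4 W m⁻².
With no redistribution each surface element balances locally: S(1−A) = σT⁴.
T = [42.4 × 0.94 / 5.67×10⁻⁸]^(1/4) = (7.03×10⁸)^(1/4) = 163 K.

T_ss ≈ 163 K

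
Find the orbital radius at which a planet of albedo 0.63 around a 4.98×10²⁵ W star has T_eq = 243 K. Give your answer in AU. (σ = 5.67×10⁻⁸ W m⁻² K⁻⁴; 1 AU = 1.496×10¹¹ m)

From T_eq⁴ = L(1−A)/(16πσd²): d = √[L(1−A)/(16πσT_eq⁴)].
d = √[4.98×10²⁵ × 0.37 / (16π × 5.67×10⁻⁸ × (243)⁴)] = 4.31×10¹⁰ m = 0.288 AU.

d ≈ 0.288 AU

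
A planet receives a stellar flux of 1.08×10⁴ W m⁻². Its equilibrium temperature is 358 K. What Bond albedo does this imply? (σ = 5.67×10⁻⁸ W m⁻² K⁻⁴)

From T_eq⁴ = S(1−A)/(4σ): 1−A = 4σT_eq⁴/S.
1−A = 4 × 5.67×10⁻⁸ × (358)⁴ / 1.08×10⁴ = 0.345.

A ≈ 0.66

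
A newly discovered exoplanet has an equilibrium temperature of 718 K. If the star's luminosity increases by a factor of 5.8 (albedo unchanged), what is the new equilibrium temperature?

T_eq ∝ L^(1/4) · d^(−1/2).
T′ = 718 × 5.8^(1/4) = 1110 K.

T_eq ≈ 1110 K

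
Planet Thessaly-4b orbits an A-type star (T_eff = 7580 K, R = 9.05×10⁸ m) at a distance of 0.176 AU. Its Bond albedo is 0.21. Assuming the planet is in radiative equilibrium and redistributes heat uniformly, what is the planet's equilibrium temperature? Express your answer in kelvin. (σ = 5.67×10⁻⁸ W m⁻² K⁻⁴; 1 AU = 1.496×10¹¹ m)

T_eq ≈ 937 K

d = 0.176 AU = 2.63×10¹⁰ m.
L = 4πR_⋆²σT_⋆⁴ = 4π(9.05×10⁸)² × 5.67×10⁻⁸ × (7580)⁴ = 1.93×10²⁷ W.
S = L/(4πd²) = 2.21×10⁵ W m⁻².
Energy balance: absorbed = emitted ⇒ πR²·S(1−A) = 4πR²·σT_eq⁴, so T_eq⁴ = S(1−A)/(4σ).
T_eq = [2.21×10⁵ × 0.79 / (4 × 5.67×10⁻⁸)]^(1/4) = (7.70×10¹¹)^(1/4) = 937 K.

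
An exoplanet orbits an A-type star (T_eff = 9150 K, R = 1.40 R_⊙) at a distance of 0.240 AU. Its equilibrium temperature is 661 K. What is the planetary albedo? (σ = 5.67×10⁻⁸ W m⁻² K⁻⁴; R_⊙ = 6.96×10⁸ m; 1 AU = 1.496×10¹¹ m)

A ≈ 0.85

R_⋆ = 1.40 × 6.96×10⁸ = 9.74×10⁸ m.
d = 0.240 AU = 3.59×10¹⁰ m.
L = 4πR_⋆²σT_⋆⁴ = 4π(9.74×10⁸)² × 5.67×10⁻⁸ × (9150)⁴ = 4.74×10²⁷ W.
S = L/(4πd²) = 2.93×10⁵ W m⁻².
From T_eq⁴ = S(1−A)/(4σ): 1−A = 4σT_eq⁴/S.
1−A = 4 × 5.67×10⁻⁸ × (661)⁴ / 2.93×10⁵ = 0.148.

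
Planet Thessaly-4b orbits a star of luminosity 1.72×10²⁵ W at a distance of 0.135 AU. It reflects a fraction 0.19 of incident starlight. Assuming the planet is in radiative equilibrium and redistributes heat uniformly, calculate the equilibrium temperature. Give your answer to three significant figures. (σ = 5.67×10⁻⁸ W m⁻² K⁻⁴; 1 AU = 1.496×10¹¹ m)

d = 0.135 AU = 2.02×10¹⁰ m.
Flux: S = L/(4πd²) = 1.72×10²⁵/(4π×(2.02×10¹⁰)²) = 3360 W m⁻².
Energy balance: absorbed = emitted ⇒ πR²·S(1−A) = 4πR²·σT_eq⁴, so T_eq⁴ = S(1−A)/(4σ).
T_eq = [3360 × 0.81 / (4 × 5.67×10⁻⁸)]^(1/4) = (1.20×10¹⁰)^(1/4) = 331 K.

T_eq ≈ 331 K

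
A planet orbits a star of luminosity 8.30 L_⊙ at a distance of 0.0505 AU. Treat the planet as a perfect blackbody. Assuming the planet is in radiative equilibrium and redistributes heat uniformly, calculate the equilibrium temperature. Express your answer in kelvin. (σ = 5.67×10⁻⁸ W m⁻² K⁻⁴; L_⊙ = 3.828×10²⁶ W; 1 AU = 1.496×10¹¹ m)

T_eq ≈ 2100 K

d = 0.0505 AU = 7.55×10⁹ m.
L = 8.30 × 3.828×10²⁶ = 3.18×10²⁷ W.
Flux: S = L/(4πd²) = 3.18×10²⁷/(4π×(7.55×10⁹)²) = 4.43×10⁶ W m⁻².
Energy balance: absorbed = emitted ⇒ πR²·S(1−A) = 4πR²·σT_eq⁴, so T_eq⁴ = S(1−A)/(4σ).
T_eq = [4.43×10⁶ × 1.00 / (4 × 5.67×10⁻⁸)]^(1/4) = (1.95×10¹³)^(1/4) = 2100 K.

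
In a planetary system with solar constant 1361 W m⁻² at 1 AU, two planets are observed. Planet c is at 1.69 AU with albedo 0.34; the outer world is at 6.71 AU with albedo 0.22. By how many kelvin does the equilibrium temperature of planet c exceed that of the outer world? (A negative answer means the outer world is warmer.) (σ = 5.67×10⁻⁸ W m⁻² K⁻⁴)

ΔT ≈ 92.0 K

T_eq = [S₀(1−A)/(4σd²)]^(1/4), so T ∝ (1−A)^(1/4) / √d.
T₁ = [1361×0.66/(4×5.67×10⁻⁸×1.69²)]^(1/4) = 192.97 K.
T₂ = [1361×0.78/(4×5.67×10⁻⁸×6.71²)]^(1/4) = 100.98 K.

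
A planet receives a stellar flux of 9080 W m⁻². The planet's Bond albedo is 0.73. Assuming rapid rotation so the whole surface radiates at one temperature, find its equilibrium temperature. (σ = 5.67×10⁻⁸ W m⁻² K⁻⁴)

T_eq ≈ 322 K

Energy balance: absorbed = emitted ⇒ πR²·S(1−A) = 4πR²·σT_eq⁴, so T_eq⁴ = S(1−A)/(4σ).
T_eq = [9080 × 0.27 / (4 × 5.67×10⁻⁸)]^(1/4) = (1.08×10¹⁰)^(1/4) = 322 K.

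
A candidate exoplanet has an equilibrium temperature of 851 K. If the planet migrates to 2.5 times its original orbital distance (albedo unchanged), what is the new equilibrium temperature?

T_eq ≈ 538 K

T_eq ∝ L^(1/4) · d^(−1/2).
T′ = 851 / 2.5^(1/2) = 538 K.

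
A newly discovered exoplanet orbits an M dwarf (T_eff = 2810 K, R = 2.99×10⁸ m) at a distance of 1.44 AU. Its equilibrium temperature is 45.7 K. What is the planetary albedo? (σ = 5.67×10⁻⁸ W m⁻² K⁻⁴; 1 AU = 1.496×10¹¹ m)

d = 1.44 AU = 2.15×10¹¹ m.
L = 4πR_⋆²σT_⋆⁴ = 4π(2.99×10⁸)² × 5.67×10⁻⁸ × (2810)⁴ = 3.97×10²⁴ W.
S = L/(4πd²) = 6.81 W m⁻².
From T_eq⁴ = S(1−A)/(4σ): 1−A = 4σT_eq⁴/S.
1−A = 4 × 5.67×10⁻⁸ × (45.7)⁴ / 6.81 = 0.145.

A ≈ 0.85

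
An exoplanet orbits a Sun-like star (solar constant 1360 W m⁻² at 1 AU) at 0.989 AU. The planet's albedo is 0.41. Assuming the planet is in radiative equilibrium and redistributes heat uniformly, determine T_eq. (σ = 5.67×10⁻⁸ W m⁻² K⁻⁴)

T_eq ≈ 245 K

Flux at 0.989 AU: S = 1360/0.989² = 1390 W m⁻².
Energy balance: absorbed = emitted ⇒ πR²·S(1−A) = 4πR²·σT_eq⁴, so T_eq⁴ = S(1−A)/(4σ).
T_eq = [1390 × 0.59 / (4 × 5.67×10⁻⁸)]^(1/4) = (3.62×10⁹)^(1/4) = 245 K.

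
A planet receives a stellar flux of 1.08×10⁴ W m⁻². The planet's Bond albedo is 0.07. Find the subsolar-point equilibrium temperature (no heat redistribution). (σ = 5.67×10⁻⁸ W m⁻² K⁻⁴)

T_ss ≈ 649 K

At the subsolar point the surface absorbs S(1−A) and emits σT⁴ per unit area — no factor of 4, since only the local patch is in balance.
T = [1.08×10⁴ × 0.93 / 5.67×10⁻⁸]^(1/4) = (1.77×10¹¹)^(1/4) = 649 K.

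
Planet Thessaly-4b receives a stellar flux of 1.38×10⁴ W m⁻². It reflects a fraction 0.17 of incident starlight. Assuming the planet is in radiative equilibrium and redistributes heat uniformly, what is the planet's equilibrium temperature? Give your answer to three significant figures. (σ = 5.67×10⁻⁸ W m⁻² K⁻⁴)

T_eq ≈ 474 K

Energy balance: absorbed = emitted ⇒ πR²·S(1−A) = 4πR²·σT_eq⁴, so T_eq⁴ = S(1−A)/(4σ).
T_eq = [1.38×10⁴ × 0.83 / (4 × 5.67×10⁻⁸)]^(1/4) = (5.05×10¹⁰)^(1/4) = 474 K.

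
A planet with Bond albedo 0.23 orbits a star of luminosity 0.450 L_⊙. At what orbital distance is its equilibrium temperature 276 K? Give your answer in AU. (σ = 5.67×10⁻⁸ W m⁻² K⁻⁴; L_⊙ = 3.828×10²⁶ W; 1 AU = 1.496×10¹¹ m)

L = 0.450 × 3.828×10²⁶ = 1.72×10²⁶ W.
From T_eq⁴ = L(1−A)/(16πσd²): d = √[L(1−A)/(16πσT_eq⁴)].
d = √[1.72×10²⁶ × 0.77 / (16π × 5.67×10⁻⁸ × (276)⁴)] = 8.96×10¹⁰ m = 0.599 AU.

d ≈ 0.599 AU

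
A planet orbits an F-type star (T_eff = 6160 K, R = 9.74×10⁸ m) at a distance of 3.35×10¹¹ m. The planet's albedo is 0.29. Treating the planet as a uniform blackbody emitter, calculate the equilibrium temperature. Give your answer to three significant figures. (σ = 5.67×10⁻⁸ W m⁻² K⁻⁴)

L = 4πR_⋆²σT_⋆⁴ = 4π(9.74×10⁸)² × 5.67×10⁻⁸ × (6160)⁴ = 9.73×10²⁶ W.
S = L/(4πd²) = 690 W m⁻².
Energy balance: absorbed = emitted ⇒ πR²·S(1−A) = 4πR²·σT_eq⁴, so T_eq⁴ = S(1−A)/(4σ).
T_eq = [690 × 0.71 / (4 × 5.67×10⁻⁸)]^(1/4) = (2.16×10⁹)^(1/4) = 216 K.

T_eq ≈ 216 K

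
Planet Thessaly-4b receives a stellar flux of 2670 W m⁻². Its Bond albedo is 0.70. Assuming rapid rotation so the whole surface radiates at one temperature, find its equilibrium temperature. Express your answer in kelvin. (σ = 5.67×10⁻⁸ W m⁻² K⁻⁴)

T_eq ≈ 244 K

Energy balance: absorbed = emitted ⇒ πR²·S(1−A) = 4πR²·σT_eq⁴, so T_eq⁴ = S(1−A)/(4σ).
T_eq = [2670 × 0.30 / (4 × 5.67×10⁻⁸)]^(1/4) = (3.53×10⁹)^(1/4) = 244 K.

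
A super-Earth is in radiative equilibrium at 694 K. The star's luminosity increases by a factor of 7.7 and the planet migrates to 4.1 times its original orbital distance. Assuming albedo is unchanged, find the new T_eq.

T_eq ∝ L^(1/4) · d^(−1/2).
T′ = 694 × 7.7^(1/4) / 4.1^(1/2) = 571 K.

T_eq ≈ 571 K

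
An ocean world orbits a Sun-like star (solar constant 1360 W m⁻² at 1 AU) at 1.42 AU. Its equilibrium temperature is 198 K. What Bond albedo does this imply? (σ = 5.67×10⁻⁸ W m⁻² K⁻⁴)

Flux at 1.42 AU: S = 1360/1.42² = 674 W m⁻².
From T_eq⁴ = S(1−A)/(4σ): 1−A = 4σT_eq⁴/S.
1−A = 4 × 5.67×10⁻⁸ × (198)⁴ / 674 = 0.517.

A ≈ 0.48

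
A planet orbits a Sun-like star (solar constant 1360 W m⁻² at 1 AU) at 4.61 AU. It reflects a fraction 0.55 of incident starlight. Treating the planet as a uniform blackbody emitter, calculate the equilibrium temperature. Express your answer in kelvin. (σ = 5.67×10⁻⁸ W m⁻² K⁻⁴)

Flux at 4.61 AU: S = 1360/4.61² = 64.0 W m⁻².
Energy balance: absorbed = emitted ⇒ πR²·S(1−A) = 4πR²·σT_eq⁴, so T_eq⁴ = S(1−A)/(4σ).
T_eq = [64.0 × 0.45 / (4 × 5.67×10⁻⁸)]^(1/4) = (1.27×10⁸)^(1/4) = 106 K.

T_eq ≈ 106 K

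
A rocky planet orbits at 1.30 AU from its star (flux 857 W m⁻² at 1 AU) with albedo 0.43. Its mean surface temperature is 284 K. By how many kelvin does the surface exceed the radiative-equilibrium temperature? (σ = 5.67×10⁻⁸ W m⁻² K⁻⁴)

S = 857/1.30² = 507.1 W m⁻².
T_eq = [S(1−A)/(4σ)]^(1/4) = [507.1×0.57/(4×5.67×10⁻⁸)]^(1/4) = 188.9 K.
ΔT = T_surf − T_eq = 284 − 188.9.

ΔT ≈ 95.1 K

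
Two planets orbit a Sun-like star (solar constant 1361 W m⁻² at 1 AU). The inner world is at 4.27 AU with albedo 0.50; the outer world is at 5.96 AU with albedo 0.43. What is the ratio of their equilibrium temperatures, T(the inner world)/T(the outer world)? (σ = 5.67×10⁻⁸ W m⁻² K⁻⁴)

T_eq = [S₀(1−A)/(4σd²)]^(1/4), so T ∝ (1−A)^(1/4) / √d.
T₁ = [1361×0.50/(4×5.67×10⁻⁸×4.27²)]^(1/4) = 113.26 K.
T₂ = [1361×0.57/(4×5.67×10⁻⁸×5.96²)]^(1/4) = 99.06 K.

T₁/T₂ ≈ 1.143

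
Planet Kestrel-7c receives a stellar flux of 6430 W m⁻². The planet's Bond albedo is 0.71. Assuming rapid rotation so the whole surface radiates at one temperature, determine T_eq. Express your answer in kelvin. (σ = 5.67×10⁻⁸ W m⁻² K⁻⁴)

T_eq ≈ 301 K

Energy balance: absorbed = emitted ⇒ πR²·S(1−A) = 4πR²·σT_eq⁴, so T_eq⁴ = S(1−A)/(4σ).
T_eq = [6430 × 0.29 / (4 × 5.67×10⁻⁸)]^(1/4) = (8.22×10⁹)^(1/4) = 301 K.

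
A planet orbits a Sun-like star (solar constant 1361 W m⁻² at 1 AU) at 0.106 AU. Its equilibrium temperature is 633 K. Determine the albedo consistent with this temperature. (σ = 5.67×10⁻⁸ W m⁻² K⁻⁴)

Flux at 0.106 AU: S = 1361/0.106² = 1.21×10⁵ W m⁻².
From T_eq⁴ = S(1−A)/(4σ): 1−A = 4σT_eq⁴/S.
1−A = 4 × 5.67×10⁻⁸ × (633)⁴ / 1.21×10⁵ = 0.301.

A ≈ 0.70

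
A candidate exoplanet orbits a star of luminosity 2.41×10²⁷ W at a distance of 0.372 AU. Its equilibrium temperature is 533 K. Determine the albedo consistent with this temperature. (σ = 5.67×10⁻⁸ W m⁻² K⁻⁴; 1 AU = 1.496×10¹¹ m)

A ≈ 0.70

d = 0.372 AU = 5.57×10¹⁰ m.
Flux: S = L/(4πd²) = 2.41×10²⁷/(4π×(5.57×10¹⁰)²) = 6.19×10⁴ W m⁻².
From T_eq⁴ = S(1−A)/(4σ): 1−A = 4σT_eq⁴/S.
1−A = 4 × 5.67×10⁻⁸ × (533)⁴ / 6.19×10⁴ = 0.296.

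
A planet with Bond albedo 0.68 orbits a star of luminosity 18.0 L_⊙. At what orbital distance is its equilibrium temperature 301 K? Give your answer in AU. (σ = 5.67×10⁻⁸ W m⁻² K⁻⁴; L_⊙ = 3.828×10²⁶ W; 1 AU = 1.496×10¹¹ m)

L = 18.0 × 3.828×10²⁶ = 6.89×10²⁷ W.
From T_eq⁴ = L(1−A)/(16πσd²): d = √[L(1−A)/(16πσT_eq⁴)].
d = √[6.89×10²⁷ × 0.32 / (16π × 5.67×10⁻⁸ × (301)⁴)] = 3.07×10¹¹ m = 2.05 AU.

d ≈ 2.05 AU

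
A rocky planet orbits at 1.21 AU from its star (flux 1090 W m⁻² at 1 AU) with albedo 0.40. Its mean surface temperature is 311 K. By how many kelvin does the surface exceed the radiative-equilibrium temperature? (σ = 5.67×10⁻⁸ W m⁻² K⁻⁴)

ΔT ≈ 100.3 K

S = 1090/1.21² = 744.5 W m⁻².
T_eq = [S(1−A)/(4σ)]^(1/4) = [744.5×0.60/(4×5.67×10⁻⁸)]^(1/4) = 210.7 K.
ΔT = T_surf − T_eq = 311 − 210.7.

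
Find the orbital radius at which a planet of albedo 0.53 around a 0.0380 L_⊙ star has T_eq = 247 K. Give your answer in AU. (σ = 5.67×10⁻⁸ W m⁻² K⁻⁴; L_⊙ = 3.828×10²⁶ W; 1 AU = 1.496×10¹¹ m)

d ≈ 0.170 AU

L = 0.0380 × 3.828×10²⁶ = 1.45×10²⁵ W.
From T_eq⁴ = L(1−A)/(16πσd²): d = √[L(1−A)/(16πσT_eq⁴)].
d = √[1.45×10²⁵ × 0.47 / (16π × 5.67×10⁻⁸ × (247)⁴)] = 2.54×10¹⁰ m = 0.170 AU.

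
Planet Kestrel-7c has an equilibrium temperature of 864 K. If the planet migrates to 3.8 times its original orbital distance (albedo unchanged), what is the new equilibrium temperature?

T_eq ≈ 443 K

T_eq ∝ L^(1/4) · d^(−1/2).
T′ = 864 / 3.8^(1/2) = 443 K.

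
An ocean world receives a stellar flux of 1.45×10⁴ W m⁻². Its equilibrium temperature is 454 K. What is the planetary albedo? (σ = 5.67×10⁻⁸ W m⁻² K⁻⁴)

From T_eq⁴ = S(1−A)/(4σ): 1−A = 4σT_eq⁴/S.
1−A = 4 × 5.67×10⁻⁸ × (454)⁴ / 1.45×10⁴ = 0.665.

A ≈ 0.34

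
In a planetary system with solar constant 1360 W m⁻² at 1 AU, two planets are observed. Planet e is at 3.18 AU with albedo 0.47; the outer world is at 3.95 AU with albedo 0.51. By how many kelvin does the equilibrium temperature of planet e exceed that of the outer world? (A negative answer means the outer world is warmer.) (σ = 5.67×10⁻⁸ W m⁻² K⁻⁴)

ΔT ≈ 16.0 K

T_eq = [S₀(1−A)/(4σd²)]^(1/4), so T ∝ (1−A)^(1/4) / √d.
T₁ = [1360×0.53/(4×5.67×10⁻⁸×3.18²)]^(1/4) = 133.15 K.
T₂ = [1360×0.49/(4×5.67×10⁻⁸×3.95²)]^(1/4) = 117.15 K.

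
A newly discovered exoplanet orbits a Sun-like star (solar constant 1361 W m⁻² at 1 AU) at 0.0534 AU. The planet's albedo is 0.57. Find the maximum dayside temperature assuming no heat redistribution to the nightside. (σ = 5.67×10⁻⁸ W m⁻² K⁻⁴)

T_ss ≈ 1380 K

Flux at 0.0534 AU: S = 1361/0.0534² = 4.77×10⁵ W m⁻².
With no redistribution each surface element balances locally: S(1−A) = σT⁴.
T = [4.77×10⁵ × 0.43 / 5.67×10⁻⁸]^(1/4) = (3.62×10¹²)^(1/4) = 1380 K.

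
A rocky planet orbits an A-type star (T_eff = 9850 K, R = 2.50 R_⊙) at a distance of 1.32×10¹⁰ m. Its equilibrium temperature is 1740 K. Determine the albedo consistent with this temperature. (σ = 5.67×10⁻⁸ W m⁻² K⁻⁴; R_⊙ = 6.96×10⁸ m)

A ≈ 0.78

R_⋆ = 2.50 × 6.96×10⁸ = 1.74×10⁹ m.
L = 4πR_⋆²σT_⋆⁴ = 4π(1.74×10⁹)² × 5.67×10⁻⁸ × (9850)⁴ = 2.03×10²⁸ W.
S = L/(4πd²) = 9.27×10⁶ W m⁻².
From T_eq⁴ = S(1−A)/(4σ): 1−A = 4σT_eq⁴/S.
1−A = 4 × 5.67×10⁻⁸ × (1740)⁴ / 9.27×10⁶ = 0.224.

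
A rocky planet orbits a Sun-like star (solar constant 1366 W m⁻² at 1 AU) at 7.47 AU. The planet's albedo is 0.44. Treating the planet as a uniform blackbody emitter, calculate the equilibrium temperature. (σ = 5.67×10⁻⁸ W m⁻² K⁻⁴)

T_eq ≈ 88.2 K

Flux at 7.47 AU: S = 1366/7.47² = 24.5 W m⁻².
Energy balance: absorbed = emitted ⇒ πR²·S(1−A) = 4πR²·σT_eq⁴, so T_eq⁴ = S(1−A)/(4σ).
T_eq = [24.5 × 0.56 / (4 × 5.67×10⁻⁸)]^(1/4) = (6.04×10⁷)^(1/4) = 88.2 K.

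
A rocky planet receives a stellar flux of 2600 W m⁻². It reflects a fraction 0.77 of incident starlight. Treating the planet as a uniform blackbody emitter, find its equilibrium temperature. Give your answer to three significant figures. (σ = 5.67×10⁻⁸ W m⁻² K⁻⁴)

Energy balance: absorbed = emitted ⇒ πR²·S(1−A) = 4πR²·σT_eq⁴, so T_eq⁴ = S(1−A)/(4σ).
T_eq = [2600 × 0.23 / (4 × 5.67×10⁻⁸)]^(1/4) = (2.64×10⁹)^(1/4) = 227 K.

T_eq ≈ 227 K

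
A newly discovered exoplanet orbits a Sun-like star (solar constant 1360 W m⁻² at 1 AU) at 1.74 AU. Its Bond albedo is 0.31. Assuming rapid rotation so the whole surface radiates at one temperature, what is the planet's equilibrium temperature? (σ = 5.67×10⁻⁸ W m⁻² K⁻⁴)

T_eq ≈ 192 K

Flux at 1.74 AU: S = 1360/1.74² = 449 W m⁻².
Energy balance: absorbed = emitted ⇒ πR²·S(1−A) = 4πR²·σT_eq⁴, so T_eq⁴ = S(1−A)/(4σ).
T_eq = [449 × 0.69 / (4 × 5.67×10⁻⁸)]^(1/4) = (1.37×10⁹)^(1/4) = 192 K.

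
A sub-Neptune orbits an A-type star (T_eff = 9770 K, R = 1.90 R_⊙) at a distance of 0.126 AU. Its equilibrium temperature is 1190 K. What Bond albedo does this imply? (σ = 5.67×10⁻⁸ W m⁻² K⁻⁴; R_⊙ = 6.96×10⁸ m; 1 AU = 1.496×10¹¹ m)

R_⋆ = 1.90 × 6.96×10⁸ = 1.32×10⁹ m.
d = 0.126 AU = 1.88×10¹⁰ m.
L = 4πR_⋆²σT_⋆⁴ = 4π(1.32×10⁹)² × 5.67×10⁻⁸ × (9770)⁴ = 1.14×10²⁸ W.
S = L/(4πd²) = 2.54×10⁶ W m⁻².
From T_eq⁴ = S(1−A)/(4σ): 1−A = 4σT_eq⁴/S.
1−A = 4 × 5.67×10⁻⁸ × (1190)⁴ / 2.54×10⁶ = 0.179.

A ≈ 0.82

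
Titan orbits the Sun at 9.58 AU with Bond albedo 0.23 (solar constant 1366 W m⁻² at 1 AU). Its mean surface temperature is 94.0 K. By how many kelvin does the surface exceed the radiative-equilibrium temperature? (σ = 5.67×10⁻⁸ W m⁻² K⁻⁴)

ΔT ≈ 9.7 K

S = 1366/9.58² = 14.88 W m⁻².
T_eq = [S(1−A)/(4σ)]^(1/4) = [14.88×0.77/(4×5.67×10⁻⁸)]^(1/4) = 84.3 K.
ΔT = T_surf − T_eq = 94 − 84.3.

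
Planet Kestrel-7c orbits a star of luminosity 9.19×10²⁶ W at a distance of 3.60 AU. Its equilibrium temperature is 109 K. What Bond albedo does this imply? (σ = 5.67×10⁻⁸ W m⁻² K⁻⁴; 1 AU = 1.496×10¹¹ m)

d = 3.60 AU = 5.39×10¹¹ m.
Flux: S = L/(4πd²) = 9.19×10²⁶/(4π×(5.39×10¹¹)²) = 252 W m⁻².
From T_eq⁴ = S(1−A)/(4σ): 1−A = 4σT_eq⁴/S.
1−A = 4 × 5.67×10⁻⁸ × (109)⁴ / 252 = 0.127.

A ≈ 0.87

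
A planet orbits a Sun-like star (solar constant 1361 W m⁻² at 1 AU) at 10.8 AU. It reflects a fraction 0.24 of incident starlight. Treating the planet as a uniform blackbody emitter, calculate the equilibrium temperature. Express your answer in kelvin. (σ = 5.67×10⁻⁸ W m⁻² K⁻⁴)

Flux at 10.8 AU: S = 1361/10.8² = 11.7 W m⁻².
Energy balance: absorbed = emitted ⇒ πR²·S(1−A) = 4πR²·σT_eq⁴, so T_eq⁴ = S(1−A)/(4σ).
T_eq = [11.7 × 0.76 / (4 × 5.67×10⁻⁸)]^(1/4) = (3.91×10⁷)^(1/4) = 79.1 K.

T_eq ≈ 79.1 K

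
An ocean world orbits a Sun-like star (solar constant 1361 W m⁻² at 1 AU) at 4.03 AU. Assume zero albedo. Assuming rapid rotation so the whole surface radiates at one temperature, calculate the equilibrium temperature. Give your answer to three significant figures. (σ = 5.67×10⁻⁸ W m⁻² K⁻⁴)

Flux at 4.03 AU: S = 1361/4.03² = 83.8 W m⁻².
Energy balance: absorbed = emitted ⇒ πR²·S(1−A) = 4πR²·σT_eq⁴, so T_eq⁴ = S(1−A)/(4σ).
T_eq = [83.8 × 1.00 / (4 × 5.67×10⁻⁸)]^(1/4) = (3.69×10⁸)^(1/4) = 139 K.

T_eq ≈ 139 K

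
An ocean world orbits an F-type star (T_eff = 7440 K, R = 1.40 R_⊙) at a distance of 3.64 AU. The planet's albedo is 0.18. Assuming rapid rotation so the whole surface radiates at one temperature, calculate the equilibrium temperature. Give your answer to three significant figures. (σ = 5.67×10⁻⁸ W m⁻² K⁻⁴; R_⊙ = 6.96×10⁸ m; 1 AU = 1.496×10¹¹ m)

R_⋆ = 1.40 × 6.96×10⁸ = 9.74×10⁸ m.
d = 3.64 AU = 5.45×10¹¹ m.
L = 4πR_⋆²σT_⋆⁴ = 4π(9.74×10⁸)² × 5.67×10⁻⁸ × (7440)⁴ = 2.07×10²⁷ W.
S = L/(4πd²) = 556 W m⁻².
Energy balance: absorbed = emitted ⇒ πR²·S(1−A) = 4πR²·σT_eq⁴, so T_eq⁴ = S(1−A)/(4σ).
T_eq = [556 × 0.82 / (4 × 5.67×10⁻⁸)]^(1/4) = (2.01×10⁹)^(1/4) = 212 K.

T_eq ≈ 212 K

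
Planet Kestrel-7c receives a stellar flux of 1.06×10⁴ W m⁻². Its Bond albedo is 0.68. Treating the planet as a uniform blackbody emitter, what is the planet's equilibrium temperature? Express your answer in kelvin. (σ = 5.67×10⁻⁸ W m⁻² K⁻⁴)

T_eq ≈ 350 K

Energy balance: absorbed = emitted ⇒ πR²·S(1−A) = 4πR²·σT_eq⁴, so T_eq⁴ = S(1−A)/(4σ).
T_eq = [1.06×10⁴ × 0.32 / (4 × 5.67×10⁻⁸)]^(1/4) = (1.50×10¹⁰)^(1/4) = 350 K.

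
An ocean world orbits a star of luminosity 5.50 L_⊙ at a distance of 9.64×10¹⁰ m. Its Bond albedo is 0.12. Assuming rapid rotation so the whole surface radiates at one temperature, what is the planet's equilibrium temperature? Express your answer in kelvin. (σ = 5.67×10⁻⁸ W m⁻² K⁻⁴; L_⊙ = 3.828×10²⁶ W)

T_eq ≈ 514 K

L = 5.50 × 3.828×10²⁶ = 2.11×10²⁷ W.
Flux: S = L/(4πd²) = 2.11×10²⁷/(4π×(9.64×10¹⁰)²) = 1.80×10⁴ W m⁻².
Energy balance: absorbed = emitted ⇒ πR²·S(1−A) = 4πR²·σT_eq⁴, so T_eq⁴ = S(1−A)/(4σ).
T_eq = [1.80×10⁴ × 0.88 / (4 × 5.67×10⁻⁸)]^(1/4) = (7.00×10¹⁰)^(1/4) = 514 K.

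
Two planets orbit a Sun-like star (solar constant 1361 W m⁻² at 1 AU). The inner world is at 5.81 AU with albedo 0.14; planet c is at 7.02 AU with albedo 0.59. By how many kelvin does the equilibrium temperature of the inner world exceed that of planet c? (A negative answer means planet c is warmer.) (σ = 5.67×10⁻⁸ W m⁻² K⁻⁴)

ΔT ≈ 27.1 K

T_eq = [S₀(1−A)/(4σd²)]^(1/4), so T ∝ (1−A)^(1/4) / √d.
T₁ = [1361×0.86/(4×5.67×10⁻⁸×5.81²)]^(1/4) = 111.20 K.
T₂ = [1361×0.41/(4×5.67×10⁻⁸×7.02²)]^(1/4) = 84.06 K.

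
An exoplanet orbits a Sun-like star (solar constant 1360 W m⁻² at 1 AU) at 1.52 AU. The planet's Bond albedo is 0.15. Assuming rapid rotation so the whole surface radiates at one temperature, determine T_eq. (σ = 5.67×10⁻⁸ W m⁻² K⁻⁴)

T_eq ≈ 217 K

Flux at 1.52 AU: S = 1360/1.52² = 589 W m⁻².
Energy balance: absorbed = emitted ⇒ πR²·S(1−A) = 4πR²·σT_eq⁴, so T_eq⁴ = S(1−A)/(4σ).
T_eq = [589 × 0.85 / (4 × 5.67×10⁻⁸)]^(1/4) = (2.21×10⁹)^(1/4) = 217 K.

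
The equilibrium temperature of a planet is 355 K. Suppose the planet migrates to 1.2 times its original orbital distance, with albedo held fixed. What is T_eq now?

T_eq ≈ 324 K

T_eq ∝ L^(1/4) · d^(−1/2).
T′ = 355 / 1.2^(1/2) = 324 K.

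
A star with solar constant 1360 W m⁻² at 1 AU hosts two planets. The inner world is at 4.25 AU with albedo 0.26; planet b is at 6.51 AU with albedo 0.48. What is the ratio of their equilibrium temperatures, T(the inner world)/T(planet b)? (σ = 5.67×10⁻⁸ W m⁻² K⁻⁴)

T_eq = [S₀(1−A)/(4σd²)]^(1/4), so T ∝ (1−A)^(1/4) / √d.
T₁ = [1360×0.74/(4×5.67×10⁻⁸×4.25²)]^(1/4) = 125.20 K.
T₂ = [1360×0.52/(4×5.67×10⁻⁸×6.51²)]^(1/4) = 92.62 K.

T₁/T₂ ≈ 1.352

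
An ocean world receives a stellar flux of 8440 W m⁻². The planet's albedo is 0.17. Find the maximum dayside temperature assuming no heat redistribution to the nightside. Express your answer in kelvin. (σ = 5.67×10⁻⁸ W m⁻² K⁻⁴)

T_ss ≈ 593 K

With no redistribution each surface element balances locally: S(1−A) = σT⁴.
T = [8440 × 0.83 / 5.67×10⁻⁸]^(1/4) = (1.24×10¹¹)^(1/4) = 593 K.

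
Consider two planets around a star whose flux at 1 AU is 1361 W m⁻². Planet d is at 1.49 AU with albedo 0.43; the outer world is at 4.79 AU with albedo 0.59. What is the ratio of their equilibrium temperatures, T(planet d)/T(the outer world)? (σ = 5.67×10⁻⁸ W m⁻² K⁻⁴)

T_eq = [S₀(1−A)/(4σd²)]^(1/4), so T ∝ (1−A)^(1/4) / √d.
T₁ = [1361×0.57/(4×5.67×10⁻⁸×1.49²)]^(1/4) = 198.12 K.
T₂ = [1361×0.41/(4×5.67×10⁻⁸×4.79²)]^(1/4) = 101.76 K.

T₁/T₂ ≈ 1.947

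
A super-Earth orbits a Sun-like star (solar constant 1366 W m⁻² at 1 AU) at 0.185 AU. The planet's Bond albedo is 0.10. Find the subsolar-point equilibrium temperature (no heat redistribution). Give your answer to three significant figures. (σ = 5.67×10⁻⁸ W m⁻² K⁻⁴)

T_ss ≈ 892 K

Flux at 0.185 AU: S = 1366/0.185² = 3.99×10⁴ W m⁻².
At the subsolar point the surface absorbs S(1−A) and emits σT⁴ per unit area — no factor of 4, since only the local patch is in balance.
T = [3.99×10⁴ × 0.90 / 5.67×10⁻⁸]^(1/4) = (6.34×10¹¹)^(1/4) = 892 K.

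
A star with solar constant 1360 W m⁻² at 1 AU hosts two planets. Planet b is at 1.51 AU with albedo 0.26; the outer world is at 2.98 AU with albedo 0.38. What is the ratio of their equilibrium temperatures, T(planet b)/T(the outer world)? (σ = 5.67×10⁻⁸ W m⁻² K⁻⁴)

T_eq = [S₀(1−A)/(4σd²)]^(1/4), so T ∝ (1−A)^(1/4) / √d.
T₁ = [1360×0.74/(4×5.67×10⁻⁸×1.51²)]^(1/4) = 210.04 K.
T₂ = [1360×0.62/(4×5.67×10⁻⁸×2.98²)]^(1/4) = 143.04 K.

T₁/T₂ ≈ 1.468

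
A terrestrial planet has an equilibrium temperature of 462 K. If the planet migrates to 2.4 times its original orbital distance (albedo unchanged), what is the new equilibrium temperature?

T_eq ≈ 298 K

T_eq ∝ L^(1/4) · d^(−1/2).
T′ = 462 / 2.4^(1/2) = 298 K.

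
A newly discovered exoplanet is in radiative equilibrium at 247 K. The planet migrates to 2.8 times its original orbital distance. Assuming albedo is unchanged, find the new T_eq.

T_eq ≈ 148 K

T_eq ∝ L^(1/4) · d^(−1/2).
T′ = 247 / 2.8^(1/2) = 148 K.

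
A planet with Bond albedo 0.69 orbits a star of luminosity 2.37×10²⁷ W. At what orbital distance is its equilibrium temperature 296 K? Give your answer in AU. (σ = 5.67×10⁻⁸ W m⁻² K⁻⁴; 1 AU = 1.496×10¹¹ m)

d ≈ 1.22 AU

From T_eq⁴ = L(1−A)/(16πσd²): d = √[L(1−A)/(16πσT_eq⁴)].
d = √[2.37×10²⁷ × 0.31 / (16π × 5.67×10⁻⁸ × (296)⁴)] = 1.83×10¹¹ m = 1.22 AU.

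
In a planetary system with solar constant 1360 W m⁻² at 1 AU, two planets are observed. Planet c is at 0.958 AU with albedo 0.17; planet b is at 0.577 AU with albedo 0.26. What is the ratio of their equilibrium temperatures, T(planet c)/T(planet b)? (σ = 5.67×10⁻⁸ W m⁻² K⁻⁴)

T_eq = [S₀(1−A)/(4σd²)]^(1/4), so T ∝ (1−A)^(1/4) / √d.
T₁ = [1360×0.83/(4×5.67×10⁻⁸×0.958²)]^(1/4) = 271.37 K.
T₂ = [1360×0.74/(4×5.67×10⁻⁸×0.577²)]^(1/4) = 339.78 K.

T₁/T₂ ≈ 0.799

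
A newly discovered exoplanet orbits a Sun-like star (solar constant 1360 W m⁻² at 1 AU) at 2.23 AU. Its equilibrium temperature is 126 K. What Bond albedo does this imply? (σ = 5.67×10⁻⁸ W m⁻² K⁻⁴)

A ≈ 0.79

Flux at 2.23 AU: S = 1360/2.23² = 273 W m⁻².
From T_eq⁴ = S(1−A)/(4σ): 1−A = 4σT_eq⁴/S.
1−A = 4 × 5.67×10⁻⁸ × (126)⁴ / 273 = 0.209.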